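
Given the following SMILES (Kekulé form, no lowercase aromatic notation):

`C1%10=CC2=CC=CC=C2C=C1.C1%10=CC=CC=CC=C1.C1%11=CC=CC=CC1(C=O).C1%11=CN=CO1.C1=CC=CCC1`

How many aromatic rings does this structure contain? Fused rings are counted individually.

The SMILES encodes two fused six-membered carbon rings, each with three alternating C=C double bonds; an eight-membered carbon ring with four alternating C=C double bonds; a seven-membered carbon ring with three C=C double bonds and one sp³ carbon; a five-membered ring with an oxygen at position 1 and a nitrogen at position 3 (in a C=N bond), with two double bonds; a six-membered carbon ring with two conjugated C=C double bonds and two sp³ carbons.
The fused 6/6-membered bicyclic is a single π system with 10 sp² atoms and 10 π electrons from ring double bonds. 10 = 4(2)+2, so the system is aromatic and both rings count as aromatic (naphthalene).
The 8-membered ring has only sp² ring atoms; a planar conformation would have a fully conjugated π system of 8 electrons. But 8 = 4(2), which is 4n not 4n+2, so it is not aromatic (cyclooctatetraene) — cyclooctatetraene distorts into a non-planar tub to avoid antiaromaticity.
The 7-membered ring has one sp³ carbon, so it is not fully conjugated — not aromatic (cycloheptatriene).
The 5-membered ring with one oxygen and one =N– is fully conjugated (every ring atom contributes a p orbital); 2 ring double bonds (4 π electrons) plus a heteroatom lone pair (2) give 6 π electrons. That satisfies 4n+2 with n=1, so it is aromatic (oxazole).
The 6-membered ring has two sp³ carbons, so it is not fully conjugated — not aromatic (1,3-cyclohexadiene).
3 of the 6 rings are aromatic. Total: 3.

3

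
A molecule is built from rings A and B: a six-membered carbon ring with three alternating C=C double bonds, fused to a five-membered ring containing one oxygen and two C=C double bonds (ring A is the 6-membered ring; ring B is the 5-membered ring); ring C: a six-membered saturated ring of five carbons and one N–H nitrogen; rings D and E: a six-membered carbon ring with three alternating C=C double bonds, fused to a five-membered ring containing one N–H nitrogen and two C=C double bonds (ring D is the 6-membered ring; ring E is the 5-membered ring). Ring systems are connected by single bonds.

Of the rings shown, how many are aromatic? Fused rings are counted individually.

4

Rings A and B form a fused bicyclic system (with one oxygen) with 9 sp² atoms and 10 π electrons from ring double bonds plus a heteroatom lone pair. 10 = 4(2)+2, so the system is aromatic and both rings count as aromatic (benzofuran).
Ring C has only sp³ atoms, so it is not fully conjugated — not aromatic (piperidine).
Rings D and E form a fused bicyclic system (with one N–H) with 9 sp² atoms and 10 π electrons from ring double bonds plus a heteroatom lone pair. 10 = 4(2)+2, so the system is aromatic and both rings count as aromatic (indole).
Aromatic: A, B, D, E. Total: 4.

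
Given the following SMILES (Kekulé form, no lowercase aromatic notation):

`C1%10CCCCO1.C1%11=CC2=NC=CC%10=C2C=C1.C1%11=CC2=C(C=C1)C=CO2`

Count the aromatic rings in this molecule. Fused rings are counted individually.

4

The SMILES encodes a six-membered saturated ring of five carbons and one oxygen; two fused six-membered rings, each with three alternating double bonds; one ring is all carbon and the other has one ring nitrogen; a six-membered carbon ring with three alternating C=C double bonds, fused to a five-membered ring containing one oxygen and two C=C double bonds.
The 6-membered ring with one oxygen has only sp³ atoms, so it is not fully conjugated — not aromatic (tetrahydropyran).
The fused 6/6-membered bicyclic (with one nitrogen) is a single π system with 10 sp² atoms and 10 π electrons from ring double bonds. 10 = 4(2)+2, so the system is aromatic and both rings count as aromatic (quinoline).
The fused 6/5-membered bicyclic (with one oxygen) is a single π system with 9 sp² atoms and 10 π electrons from ring double bonds plus a heteroatom lone pair. 10 = 4(2)+2, so the system is aromatic and both rings count as aromatic (benzofuran).
4 of the 5 rings are aromatic. Total: 4.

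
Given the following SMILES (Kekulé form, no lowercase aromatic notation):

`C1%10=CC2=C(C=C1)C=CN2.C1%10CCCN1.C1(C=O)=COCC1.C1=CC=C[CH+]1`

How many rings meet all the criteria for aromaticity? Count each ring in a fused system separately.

The SMILES encodes a six-membered carbon ring with three alternating C=C double bonds, fused to a five-membered ring containing one N–H nitrogen and two C=C double bonds; a five-membered saturated ring of four carbons and one N–H nitrogen; a five-membered ring of four carbons and one oxygen, with one C=C double bond and two sp³ carbons; a five-membered all-carbon ring bearing a positive charge on one carbon, with two C=C double bonds.
The fused 6/5-membered bicyclic (with one N–H) is a single π system with 9 sp² atoms and 10 π electrons from ring double bonds plus a heteroatom lone pair. 10 = 4(2)+2, so the system is aromatic and both rings count as aromatic (indole).
The 5-membered ring with one N–H has only sp³ atoms, so it is not fully conjugated — not aromatic (pyrrolidine).
The 5-membered ring with one oxygen has two sp³ carbons, so it is not fully conjugated — not aromatic (2,3-dihydrofuran).
The 5-membered ring has only sp² ring atoms; a planar conformation would have a fully conjugated π system of 4 electrons. But 4 = 4(1), which is 4n not 4n+2, so it is not aromatic (cyclopentadienyl cation).
2 of the 5 rings are aromatic. Total: 2.

2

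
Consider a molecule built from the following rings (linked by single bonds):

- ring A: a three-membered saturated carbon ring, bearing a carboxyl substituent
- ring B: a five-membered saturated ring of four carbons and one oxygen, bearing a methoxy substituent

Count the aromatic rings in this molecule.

Ring A has only sp³ atoms, so it is not fully conjugated — not aromatic (cyclopropane).
Ring B has only sp³ atoms, so it is not fully conjugated — not aromatic (tetrahydrofuran).
No ring is aromatic. Total: 0.

0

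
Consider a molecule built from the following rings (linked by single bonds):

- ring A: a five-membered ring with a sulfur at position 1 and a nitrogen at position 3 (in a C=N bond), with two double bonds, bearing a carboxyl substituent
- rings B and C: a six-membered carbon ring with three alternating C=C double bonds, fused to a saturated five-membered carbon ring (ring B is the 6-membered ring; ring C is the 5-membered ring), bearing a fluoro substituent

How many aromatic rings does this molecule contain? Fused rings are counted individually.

2

Ring A is planar and fully conjugated; 2 ring double bonds (4 π electrons) plus a heteroatom lone pair (2) give 6 π electrons. Since 6 = 4n+2 (n=1), ring A is aromatic (thiazole).
Ring B is fully conjugated (every ring atom contributes a p orbital); 3 ring double bonds give 6 π electrons. That satisfies 4n+2 with n=1, so ring B is aromatic (benzene ring).
Ring C has three sp³ carbons, so it is not fully conjugated — not aromatic (cyclopentane ring).
Aromatic: A, B. Total: 2.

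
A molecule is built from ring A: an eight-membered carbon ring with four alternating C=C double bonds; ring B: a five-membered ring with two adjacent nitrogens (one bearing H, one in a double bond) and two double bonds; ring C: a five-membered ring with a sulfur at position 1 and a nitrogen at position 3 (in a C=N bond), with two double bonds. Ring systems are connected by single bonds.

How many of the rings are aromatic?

Ring A has only sp² ring atoms; a planar conformation would have a fully conjugated π system of 8 electrons. But 8 = 4(2), which is 4n not 4n+2, so ring A is not aromatic (cyclooctatetraene) — cyclooctatetraene distorts into a non-planar tub to avoid antiaromaticity.
Ring B has a continuous p-orbital overlap around the ring; 2 ring double bonds (4 π electrons) plus a heteroatom lone pair (2) give 6 π electrons. That satisfies 4n+2 with n=1, so ring B is aromatic (pyrazole).
Ring C is planar and fully conjugated; 2 ring double bonds (4 π electrons) plus a heteroatom lone pair (2) give 6 π electrons. That satisfies 4n+2 with n=1, so ring C is aromatic (thiazole).
Aromatic: B, C. Total: 2.

2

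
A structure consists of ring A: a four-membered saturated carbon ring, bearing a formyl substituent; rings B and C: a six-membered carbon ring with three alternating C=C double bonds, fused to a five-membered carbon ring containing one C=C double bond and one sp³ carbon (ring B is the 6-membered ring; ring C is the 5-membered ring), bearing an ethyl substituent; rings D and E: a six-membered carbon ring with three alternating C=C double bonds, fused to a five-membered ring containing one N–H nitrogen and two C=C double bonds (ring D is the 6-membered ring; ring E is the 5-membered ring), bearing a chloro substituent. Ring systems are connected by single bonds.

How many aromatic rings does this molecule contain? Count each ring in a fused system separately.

Ring A has only sp³ atoms, so it is not fully conjugated — not aromatic (cyclobutane).
Ring B is planar and fully conjugated; 3 ring double bonds give 6 π electrons. Since 6 = 4n+2 (n=1), ring B is aromatic (benzene ring).
Ring C has one sp³ carbon, so it is not fully conjugated — not aromatic (cyclopentene ring).
Rings D and E form a fused bicyclic system (with one N–H) with 9 sp² atoms and 10 π electrons from ring double bonds plus a heteroatom lone pair. 10 = 4(2)+2, so the system is aromatic and both rings count as aromatic (indole).
Aromatic: B, D, E. Total: 3.

3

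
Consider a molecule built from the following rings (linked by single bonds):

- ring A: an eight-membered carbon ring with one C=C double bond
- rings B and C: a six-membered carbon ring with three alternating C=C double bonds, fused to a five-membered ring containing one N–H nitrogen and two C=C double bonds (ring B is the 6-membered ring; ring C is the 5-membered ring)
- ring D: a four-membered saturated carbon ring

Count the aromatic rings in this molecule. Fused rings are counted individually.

2

Ring A has six sp³ carbons, so it is not fully conjugated — not aromatic (cyclooctene).
Rings B and C form a fused bicyclic system (with one N–H) with 9 sp² atoms and 10 π electrons from ring double bonds plus a heteroatom lone pair. 10 = 4(2)+2, so the system is aromatic and both rings count as aromatic (indole).
Ring D has only sp³ atoms, so it is not fully conjugated — not aromatic (cyclobutane).
Aromatic: B, C. Total: 2.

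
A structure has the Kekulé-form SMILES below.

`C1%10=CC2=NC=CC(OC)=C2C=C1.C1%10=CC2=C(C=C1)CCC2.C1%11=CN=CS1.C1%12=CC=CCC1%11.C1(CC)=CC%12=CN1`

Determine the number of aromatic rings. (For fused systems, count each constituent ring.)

5

The SMILES encodes two fused six-membered rings, each with three alternating double bonds; one ring is all carbon and the other has one ring nitrogen; a six-membered carbon ring with three alternating C=C double bonds, fused to a saturated five-membered carbon ring; a five-membered ring with a sulfur at position 1 and a nitrogen at position 3 (in a C=N bond), with two double bonds; a six-membered carbon ring with two conjugated C=C double bonds and two sp³ carbons; a five-membered ring of four carbons and one nitrogen bearing a hydrogen, with two C=C double bonds.
The fused 6/6-membered bicyclic (with one nitrogen) is a single π system with 10 sp² atoms and 10 π electrons from ring double bonds. 10 = 4(2)+2, so the system is aromatic and both rings count as aromatic (quinoline).
The 6-membered ring is planar and fully conjugated; 3 ring double bonds give 6 π electrons. Since 6 = 4n+2 (n=1), it is aromatic (benzene ring).
The 5-membered ring has three sp³ carbons, so it is not fully conjugated — not aromatic (cyclopentane ring).
The 5-membered ring with one sulfur and one =N– has a continuous p-orbital overlap around the ring; 2 ring double bonds (4 π electrons) plus a heteroatom lone pair (2) give 6 π electrons. Since 6 = 4n+2 (n=1), it is aromatic (thiazole).
The second 6-membered ring has two sp³ carbons, so it is not fully conjugated — not aromatic (1,3-cyclohexadiene).
The 5-membered ring with one N–H is fully conjugated (every ring atom contributes a p orbital); 2 ring double bonds (4 π electrons) plus a heteroatom lone pair (2) give 6 π electrons. 6 = 4(1)+2, so it is aromatic (pyrrole).
5 of the 7 rings are aromatic. Total: 5.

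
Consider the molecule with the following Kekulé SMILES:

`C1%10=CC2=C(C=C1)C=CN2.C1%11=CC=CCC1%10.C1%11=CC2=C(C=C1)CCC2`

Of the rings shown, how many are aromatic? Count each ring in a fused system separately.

3

The SMILES encodes a six-membered carbon ring with three alternating C=C double bonds, fused to a five-membered ring containing one N–H nitrogen and two C=C double bonds; a six-membered carbon ring with two conjugated C=C double bonds and two sp³ carbons; a six-membered carbon ring with three alternating C=C double bonds, fused to a saturated five-membered carbon ring.
The fused 6/5-membered bicyclic (with one N–H) is a single π system with 9 sp² atoms and 10 π electrons from ring double bonds plus a heteroatom lone pair. 10 = 4(2)+2, so the system is aromatic and both rings count as aromatic (indole).
The 6-membered ring has two sp³ carbons, so it is not fully conjugated — not aromatic (1,3-cyclohexadiene).
The second 6-membered ring is fully conjugated (every ring atom contributes a p orbital); 3 ring double bonds give 6 π electrons. 6 = 4(1)+2, so it is aromatic (benzene ring).
The 5-membered ring has three sp³ carbons, so it is not fully conjugated — not aromatic (cyclopentane ring).
3 of the 5 rings are aromatic. Total: 3.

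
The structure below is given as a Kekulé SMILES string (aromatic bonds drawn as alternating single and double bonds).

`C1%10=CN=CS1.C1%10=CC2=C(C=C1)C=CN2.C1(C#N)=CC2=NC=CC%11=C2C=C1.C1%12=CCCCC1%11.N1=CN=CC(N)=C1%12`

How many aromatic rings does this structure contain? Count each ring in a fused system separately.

6

The SMILES encodes a five-membered ring with a sulfur at position 1 and a nitrogen at position 3 (in a C=N bond), with two double bonds; a six-membered carbon ring with three alternating C=C double bonds, fused to a five-membered ring containing one N–H nitrogen and two C=C double bonds; two fused six-membered rings, each with three alternating double bonds; one ring is all carbon and the other has one ring nitrogen; a six-membered carbon ring with one C=C double bond; a six-membered ring with nitrogens at positions 1 and 3 and three alternating double bonds.
The 5-membered ring with one sulfur and one =N– is fully conjugated (every ring atom contributes a p orbital); 2 ring double bonds (4 π electrons) plus a heteroatom lone pair (2) give 6 π electrons. That satisfies 4n+2 with n=1, so it is aromatic (thiazole).
The fused 6/5-membered bicyclic (with one N–H) is a single π system with 9 sp² atoms and 10 π electrons from ring double bonds plus a heteroatom lone pair. 10 = 4(2)+2, so the system is aromatic and both rings count as aromatic (indole).
The fused 6/6-membered bicyclic (with one nitrogen) is a single π system with 10 sp² atoms and 10 π electrons from ring double bonds. 10 = 4(2)+2, so the system is aromatic and both rings count as aromatic (quinoline).
The 6-membered ring has four sp³ carbons, so it is not fully conjugated — not aromatic (cyclohexene).
The 6-membered ring with two nitrogens (1,3) is planar and fully conjugated; 3 ring double bonds give 6 π electrons. Since 6 = 4n+2 (n=1), it is aromatic (pyrimidine).
6 of the 7 rings are aromatic. Total: 6.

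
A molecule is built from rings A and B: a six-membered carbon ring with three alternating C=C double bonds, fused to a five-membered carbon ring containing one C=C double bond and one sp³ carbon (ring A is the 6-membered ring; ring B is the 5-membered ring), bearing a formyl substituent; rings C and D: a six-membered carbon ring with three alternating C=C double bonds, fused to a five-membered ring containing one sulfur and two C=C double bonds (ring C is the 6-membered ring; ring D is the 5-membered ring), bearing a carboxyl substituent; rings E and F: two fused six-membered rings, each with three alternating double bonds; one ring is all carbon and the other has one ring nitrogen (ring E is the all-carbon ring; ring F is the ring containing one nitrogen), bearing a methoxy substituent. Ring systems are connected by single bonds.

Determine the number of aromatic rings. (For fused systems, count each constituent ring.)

5

Ring A has a continuous p-orbital overlap around the ring; 3 ring double bonds give 6 π electrons. 6 = 4(1)+2, so ring A is aromatic (benzene ring).
Ring B has one sp³ carbon, so it is not fully conjugated — not aromatic (cyclopentene ring).
Rings C and D form a fused bicyclic system (with one sulfur) with 9 sp² atoms and 10 π electrons from ring double bonds plus a heteroatom lone pair. 10 = 4(2)+2, so the system is aromatic and both rings count as aromatic (benzothiophene).
Rings E and F form a fused bicyclic system (with one nitrogen) with 10 sp² atoms and 10 π electrons from ring double bonds. 10 = 4(2)+2, so the system is aromatic and both rings count as aromatic (quinoline).
Aromatic: A, C, D, E, F. Total: 5.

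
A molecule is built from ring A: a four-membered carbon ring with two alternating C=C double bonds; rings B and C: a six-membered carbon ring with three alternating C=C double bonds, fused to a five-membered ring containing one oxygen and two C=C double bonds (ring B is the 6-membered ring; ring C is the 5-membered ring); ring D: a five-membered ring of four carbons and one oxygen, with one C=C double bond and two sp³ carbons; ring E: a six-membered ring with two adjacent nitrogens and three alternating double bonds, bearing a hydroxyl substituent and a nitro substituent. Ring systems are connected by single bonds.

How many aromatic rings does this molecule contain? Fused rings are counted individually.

Ring A has only sp² ring atoms; a planar conformation would have a fully conjugated π system of 4 electrons. But 4 = 4(1), which is 4n not 4n+2, so ring A is not aromatic (cyclobutadiene) — cyclobutadiene is antiaromatic and distorts to a rectangle.
Rings B and C form a fused bicyclic system (with one oxygen) with 9 sp² atoms and 10 π electrons from ring double bonds plus a heteroatom lone pair. 10 = 4(2)+2, so the system is aromatic and both rings count as aromatic (benzofuran).
Ring D has two sp³ carbons, so it is not fully conjugated — not aromatic (2,3-dihydrofuran).
Ring E has a continuous p-orbital overlap around the ring; 3 ring double bonds give 6 π electrons. 6 = 4(1)+2, so ring E is aromatic (pyridazine).
Aromatic: B, C, E. Total: 3.

3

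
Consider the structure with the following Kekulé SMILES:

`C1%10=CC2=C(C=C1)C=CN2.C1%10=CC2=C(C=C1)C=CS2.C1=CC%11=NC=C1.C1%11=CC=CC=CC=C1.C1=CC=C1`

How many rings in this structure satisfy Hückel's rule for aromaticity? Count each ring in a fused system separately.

5

The SMILES encodes a six-membered carbon ring with three alternating C=C double bonds, fused to a five-membered ring containing one N–H nitrogen and two C=C double bonds; a six-membered carbon ring with three alternating C=C double bonds, fused to a five-membered ring containing one sulfur and two C=C double bonds; a six-membered ring of five carbons and one nitrogen with three alternating double bonds; an eight-membered carbon ring with four alternating C=C double bonds; a four-membered carbon ring with two alternating C=C double bonds.
The fused 6/5-membered bicyclic (with one N–H) is a single π system with 9 sp² atoms and 10 π electrons from ring double bonds plus a heteroatom lone pair. 10 = 4(2)+2, so the system is aromatic and both rings count as aromatic (indole).
The fused 6/5-membered bicyclic (with one sulfur) is a single π system with 9 sp² atoms and 10 π electrons from ring double bonds plus a heteroatom lone pair. 10 = 4(2)+2, so the system is aromatic and both rings count as aromatic (benzothiophene).
The 6-membered ring with one nitrogen is planar and fully conjugated; 3 ring double bonds give 6 π electrons. 6 = 4(1)+2, so it is aromatic (pyridine).
The 8-membered ring has only sp² ring atoms; a planar conformation would have a fully conjugated π system of 8 electrons. But 8 = 4(2), which is 4n not 4n+2, so it is not aromatic (cyclooctatetraene) — cyclooctatetraene distorts into a non-planar tub to avoid antiaromaticity.
The 4-membered ring has only sp² ring atoms; a planar conformation would have a fully conjugated π system of 4 electrons. But 4 = 4(1), which is 4n not 4n+2, so it is not aromatic (cyclobutadiene) — cyclobutadiene is antiaromatic and distorts to a rectangle.
5 of the 7 rings are aromatic. Total: 5.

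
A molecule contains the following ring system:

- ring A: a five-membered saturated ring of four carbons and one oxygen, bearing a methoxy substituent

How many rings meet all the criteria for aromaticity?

Ring A has only sp³ atoms, so it is not fully conjugated — not aromatic (tetrahydrofuran).

0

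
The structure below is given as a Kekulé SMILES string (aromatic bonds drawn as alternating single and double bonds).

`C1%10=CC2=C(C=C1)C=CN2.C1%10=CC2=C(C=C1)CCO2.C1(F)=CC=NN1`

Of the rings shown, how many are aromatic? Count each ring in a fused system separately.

The SMILES encodes a six-membered carbon ring with three alternating C=C double bonds, fused to a five-membered ring containing one N–H nitrogen and two C=C double bonds; a six-membered carbon ring with three alternating C=C double bonds, fused to a five-membered ring containing one oxygen and two sp³ carbons; a five-membered ring with two adjacent nitrogens (one bearing H, one in a double bond) and two double bonds.
The fused 6/5-membered bicyclic (with one N–H) is a single π system with 9 sp² atoms and 10 π electrons from ring double bonds plus a heteroatom lone pair. 10 = 4(2)+2, so the system is aromatic and both rings count as aromatic (indole).
The 6-membered ring has a continuous p-orbital overlap around the ring; 3 ring double bonds give 6 π electrons. 6 = 4(1)+2, so it is aromatic (benzene ring).
The 5-membered ring with one oxygen has two sp³ carbons, so it is not fully conjugated — not aromatic (oxolane ring).
The 5-membered ring with two adjacent nitrogens (one N–H, one =N–) has a continuous p-orbital overlap around the ring; 2 ring double bonds (4 π electrons) plus a heteroatom lone pair (2) give 6 π electrons. Since 6 = 4n+2 (n=1), it is aromatic (pyrazole).
4 of the 5 rings are aromatic. Total: 4.

4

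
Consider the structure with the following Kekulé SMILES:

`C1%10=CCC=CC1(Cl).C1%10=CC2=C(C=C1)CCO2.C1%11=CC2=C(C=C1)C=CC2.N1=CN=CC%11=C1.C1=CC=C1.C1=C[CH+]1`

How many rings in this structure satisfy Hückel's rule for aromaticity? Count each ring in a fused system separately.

4

The SMILES encodes a six-membered carbon ring with two isolated C=C double bonds and two sp³ carbons; a six-membered carbon ring with three alternating C=C double bonds, fused to a five-membered ring containing one oxygen and two sp³ carbons; a six-membered carbon ring with three alternating C=C double bonds, fused to a five-membered carbon ring containing one C=C double bond and one sp³ carbon; a six-membered ring with nitrogens at positions 1 and 3 and three alternating double bonds; a four-membered carbon ring with two alternating C=C double bonds; a three-membered all-carbon ring bearing a positive charge on one carbon, with one C=C double bond.
The 6-membered ring has two sp³ carbons, so it is not fully conjugated — not aromatic (1,4-cyclohexadiene).
The second 6-membered ring is fully conjugated (every ring atom contributes a p orbital); 3 ring double bonds give 6 π electrons. 6 = 4(1)+2, so it is aromatic (benzene ring).
The 5-membered ring with one oxygen has two sp³ carbons, so it is not fully conjugated — not aromatic (oxolane ring).
The third 6-membered ring is planar and fully conjugated; 3 ring double bonds give 6 π electrons. Since 6 = 4n+2 (n=1), it is aromatic (benzene ring).
The 5-membered ring has one sp³ carbon, so it is not fully conjugated — not aromatic (cyclopentene ring).
The 6-membered ring with two nitrogens (1,3) is planar and fully conjugated; 3 ring double bonds give 6 π electrons. Since 6 = 4n+2 (n=1), it is aromatic (pyrimidine).
The 4-membered ring has only sp² ring atoms; a planar conformation would have a fully conjugated π system of 4 electrons. But 4 = 4(1), which is 4n not 4n+2, so it is not aromatic (cyclobutadiene) — cyclobutadiene is antiaromatic and distorts to a rectangle.
The 3-membered ring is planar and fully conjugated; 1 ring double bond (2 π electrons) plus the carbocation's empty p orbital (0, but keeps the ring conjugated) give 2 π electrons. That satisfies 4n+2 with n=0, so it is aromatic (cyclopropenyl cation).
4 of the 8 rings are aromatic. Total: 4.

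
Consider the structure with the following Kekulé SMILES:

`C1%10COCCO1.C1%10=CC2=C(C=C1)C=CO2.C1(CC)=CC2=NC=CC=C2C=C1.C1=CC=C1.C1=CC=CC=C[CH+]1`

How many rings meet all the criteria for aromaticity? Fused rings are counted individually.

5

The SMILES encodes a six-membered saturated ring with oxygens at positions 1 and 4; a six-membered carbon ring with three alternating C=C double bonds, fused to a five-membered ring containing one oxygen and two C=C double bonds; two fused six-membered rings, each with three alternating double bonds; one ring is all carbon and the other has one ring nitrogen; a four-membered carbon ring with two alternating C=C double bonds; a seven-membered all-carbon ring bearing a positive charge on one carbon, with three C=C double bonds.
The 6-membered ring with two oxygens (1,4) has only sp³ atoms, so it is not fully conjugated — not aromatic (1,4-dioxane).
The fused 6/5-membered bicyclic (with one oxygen) is a single π system with 9 sp² atoms and 10 π electrons from ring double bonds plus a heteroatom lone pair. 10 = 4(2)+2, so the system is aromatic and both rings count as aromatic (benzofuran).
The fused 6/6-membered bicyclic (with one nitrogen) is a single π system with 10 sp² atoms and 10 π electrons from ring double bonds. 10 = 4(2)+2, so the system is aromatic and both rings count as aromatic (quinoline).
The 4-membered ring has only sp² ring atoms; a planar conformation would have a fully conjugated π system of 4 electrons. But 4 = 4(1), which is 4n not 4n+2, so it is not aromatic (cyclobutadiene) — cyclobutadiene is antiaromatic and distorts to a rectangle.
The 7-membered ring is planar and fully conjugated; 3 ring double bonds (6 π electrons) plus the carbocation's empty p orbital (0, but keeps the ring conjugated) give 6 π electrons. 6 = 4(1)+2, so it is aromatic (tropylium cation).
5 of the 7 rings are aromatic. Total: 5.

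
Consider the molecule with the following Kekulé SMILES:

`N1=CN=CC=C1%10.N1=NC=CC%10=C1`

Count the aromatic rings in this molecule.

2

The SMILES encodes a six-membered ring with nitrogens at positions 1 and 3 and three alternating double bonds; a six-membered ring with two adjacent nitrogens and three alternating double bonds.
The 6-membered ring with two nitrogens (1,3) is planar and fully conjugated; 3 ring double bonds give 6 π electrons. That satisfies 4n+2 with n=1, so it is aromatic (pyrimidine).
The 6-membered ring with two nitrogens (1,2) has a continuous p-orbital overlap around the ring; 3 ring double bonds give 6 π electrons. That satisfies 4n+2 with n=1, so it is aromatic (pyridazine).
2 of the 2 rings are aromatic. Total: 2.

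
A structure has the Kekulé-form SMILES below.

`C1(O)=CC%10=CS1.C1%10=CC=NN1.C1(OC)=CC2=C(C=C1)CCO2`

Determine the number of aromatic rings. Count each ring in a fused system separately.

The SMILES encodes a five-membered ring of four carbons and one sulfur, with two C=C double bonds; a five-membered ring with two adjacent nitrogens (one bearing H, one in a double bond) and two double bonds; a six-membered carbon ring with three alternating C=C double bonds, fused to a five-membered ring containing one oxygen and two sp³ carbons.
The 5-membered ring with one sulfur is fully conjugated (every ring atom contributes a p orbital); 2 ring double bonds (4 π electrons) plus a heteroatom lone pair (2) give 6 π electrons. 6 = 4(1)+2, so it is aromatic (thiophene).
The 5-membered ring with two adjacent nitrogens (one N–H, one =N–) is fully conjugated (every ring atom contributes a p orbital); 2 ring double bonds (4 π electrons) plus a heteroatom lone pair (2) give 6 π electrons. Since 6 = 4n+2 (n=1), it is aromatic (pyrazole).
The 6-membered ring is planar and fully conjugated; 3 ring double bonds give 6 π electrons. Since 6 = 4n+2 (n=1), it is aromatic (benzene ring).
The 5-membered ring with one oxygen has two sp³ carbons, so it is not fully conjugated — not aromatic (oxolane ring).
3 of the 4 rings are aromatic. Total: 3.

3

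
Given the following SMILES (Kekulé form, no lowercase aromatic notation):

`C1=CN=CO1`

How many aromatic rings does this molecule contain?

The SMILES encodes a five-membered ring with an oxygen at position 1 and a nitrogen at position 3 (in a C=N bond), with two double bonds.
The 5-membered ring with one oxygen and one =N– is planar and fully conjugated; 2 ring double bonds (4 π electrons) plus a heteroatom lone pair (2) give 6 π electrons. That satisfies 4n+2 with n=1, so it is aromatic (oxazole).

1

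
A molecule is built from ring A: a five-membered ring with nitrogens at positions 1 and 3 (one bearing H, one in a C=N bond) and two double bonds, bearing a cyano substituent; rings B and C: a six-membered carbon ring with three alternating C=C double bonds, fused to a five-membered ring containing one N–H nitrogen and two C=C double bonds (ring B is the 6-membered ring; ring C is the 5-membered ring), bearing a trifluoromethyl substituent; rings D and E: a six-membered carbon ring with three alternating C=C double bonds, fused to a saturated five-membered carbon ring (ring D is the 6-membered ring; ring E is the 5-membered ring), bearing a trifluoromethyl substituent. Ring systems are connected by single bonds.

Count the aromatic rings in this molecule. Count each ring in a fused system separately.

4

Ring A has a continuous p-orbital overlap around the ring; 2 ring double bonds (4 π electrons) plus a heteroatom lone pair (2) give 6 π electrons. 6 = 4(1)+2, so ring A is aromatic (imidazole).
Rings B and C form a fused bicyclic system (with one N–H) with 9 sp² atoms and 10 π electrons from ring double bonds plus a heteroatom lone pair. 10 = 4(2)+2, so the system is aromatic and both rings count as aromatic (indole).
Ring D is planar and fully conjugated; 3 ring double bonds give 6 π electrons. 6 = 4(1)+2, so ring D is aromatic (benzene ring).
Ring E has three sp³ carbons, so it is not fully conjugated — not aromatic (cyclopentane ring).
Aromatic: A, B, C, D. Total: 4.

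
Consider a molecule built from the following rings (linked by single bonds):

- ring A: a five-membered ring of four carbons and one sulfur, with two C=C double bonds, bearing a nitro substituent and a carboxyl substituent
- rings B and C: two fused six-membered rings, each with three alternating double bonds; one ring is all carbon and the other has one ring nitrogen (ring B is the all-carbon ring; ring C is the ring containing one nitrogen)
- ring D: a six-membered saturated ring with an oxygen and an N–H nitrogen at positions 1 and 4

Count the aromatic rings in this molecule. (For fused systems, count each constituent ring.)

Ring A has a continuous p-orbital overlap around the ring; 2 ring double bonds (4 π electrons) plus a heteroatom lone pair (2) give 6 π electrons. Since 6 = 4n+2 (n=1), ring A is aromatic (thiophene).
Rings B and C form a fused bicyclic system (with one nitrogen) with 10 sp² atoms and 10 π electrons from ring double bonds. 10 = 4(2)+2, so the system is aromatic and both rings count as aromatic (quinoline).
Ring D has only sp³ atoms, so it is not fully conjugated — not aromatic (morpholine).
Aromatic: A, B, C. Total: 3.

3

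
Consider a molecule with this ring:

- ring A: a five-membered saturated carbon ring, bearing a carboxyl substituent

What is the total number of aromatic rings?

0

Ring A has only sp³ atoms, so it is not fully conjugated — not aromatic (cyclopentane).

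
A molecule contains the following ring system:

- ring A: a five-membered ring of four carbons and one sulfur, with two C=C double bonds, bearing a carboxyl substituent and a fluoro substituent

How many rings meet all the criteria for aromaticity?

1

Ring A is planar and fully conjugated; 2 ring double bonds (4 π electrons) plus a heteroatom lone pair (2) give 6 π electrons. Since 6 = 4n+2 (n=1), ring A is aromatic (thiophene).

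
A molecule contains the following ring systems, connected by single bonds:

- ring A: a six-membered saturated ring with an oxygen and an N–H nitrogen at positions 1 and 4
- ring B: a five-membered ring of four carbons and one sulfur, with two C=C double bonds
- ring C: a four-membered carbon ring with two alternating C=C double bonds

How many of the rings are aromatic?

1

Ring A has only sp³ atoms, so it is not fully conjugated — not aromatic (morpholine).
Ring B is fully conjugated (every ring atom contributes a p orbital); 2 ring double bonds (4 π electrons) plus a heteroatom lone pair (2) give 6 π electrons. 6 = 4(1)+2, so ring B is aromatic (thiophene).
Ring C has only sp² ring atoms; a planar conformation would have a fully conjugated π system of 4 electrons. But 4 = 4(1), which is 4n not 4n+2, so ring C is not aromatic (cyclobutadiene) — cyclobutadiene is antiaromatic and distorts to a rectangle.
Aromatic: B. Total: 1.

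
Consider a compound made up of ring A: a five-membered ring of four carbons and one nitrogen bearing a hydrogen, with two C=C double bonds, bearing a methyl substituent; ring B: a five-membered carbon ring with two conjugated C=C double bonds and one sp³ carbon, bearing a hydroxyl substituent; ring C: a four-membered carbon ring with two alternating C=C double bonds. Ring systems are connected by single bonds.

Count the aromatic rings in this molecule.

1

Ring A is fully conjugated (every ring atom contributes a p orbital); 2 ring double bonds (4 π electrons) plus a heteroatom lone pair (2) give 6 π electrons. Since 6 = 4n+2 (n=1), ring A is aromatic (pyrrole).
Ring B has one sp³ carbon, so it is not fully conjugated — not aromatic (cyclopentadiene).
Ring C has only sp² ring atoms; a planar conformation would have a fully conjugated π system of 4 electrons. But 4 = 4(1), which is 4n not 4n+2, so ring C is not aromatic (cyclobutadiene) — cyclobutadiene is antiaromatic and distorts to a rectangle.
Aromatic: A. Total: 1.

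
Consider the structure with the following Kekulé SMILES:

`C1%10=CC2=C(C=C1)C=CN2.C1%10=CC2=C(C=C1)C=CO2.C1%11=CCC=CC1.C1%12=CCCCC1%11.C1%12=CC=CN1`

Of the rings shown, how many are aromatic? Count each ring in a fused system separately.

The SMILES encodes a six-membered carbon ring with three alternating C=C double bonds, fused to a five-membered ring containing one N–H nitrogen and two C=C double bonds; a six-membered carbon ring with three alternating C=C double bonds, fused to a five-membered ring containing one oxygen and two C=C double bonds; a six-membered carbon ring with two isolated C=C double bonds and two sp³ carbons; a six-membered carbon ring with one C=C double bond; a five-membered ring of four carbons and one nitrogen bearing a hydrogen, with two C=C double bonds.
The fused 6/5-membered bicyclic (with one N–H) is a single π system with 9 sp² atoms and 10 π electrons from ring double bonds plus a heteroatom lone pair. 10 = 4(2)+2, so the system is aromatic and both rings count as aromatic (indole).
The fused 6/5-membered bicyclic (with one oxygen) is a single π system with 9 sp² atoms and 10 π electrons from ring double bonds plus a heteroatom lone pair. 10 = 4(2)+2, so the system is aromatic and both rings count as aromatic (benzofuran).
The 6-membered ring has two sp³ carbons, so it is not fully conjugated — not aromatic (1,4-cyclohexadiene).
The second 6-membered ring has four sp³ carbons, so it is not fully conjugated — not aromatic (cyclohexene).
The 5-membered ring with one N–H is fully conjugated (every ring atom contributes a p orbital); 2 ring double bonds (4 π electrons) plus a heteroatom lone pair (2) give 6 π electrons. 6 = 4(1)+2, so it is aromatic (pyrrole).
5 of the 7 rings are aromatic. Total: 5.

5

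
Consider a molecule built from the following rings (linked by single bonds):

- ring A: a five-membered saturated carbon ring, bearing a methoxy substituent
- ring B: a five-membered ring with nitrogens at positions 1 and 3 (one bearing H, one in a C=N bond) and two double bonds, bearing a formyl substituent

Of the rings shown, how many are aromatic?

Ring A has only sp³ atoms, so it is not fully conjugated — not aromatic (cyclopentane).
Ring B is planar and fully conjugated; 2 ring double bonds (4 π electrons) plus a heteroatom lone pair (2) give 6 π electrons. Since 6 = 4n+2 (n=1), ring B is aromatic (imidazole).
Aromatic: B. Total: 1.

1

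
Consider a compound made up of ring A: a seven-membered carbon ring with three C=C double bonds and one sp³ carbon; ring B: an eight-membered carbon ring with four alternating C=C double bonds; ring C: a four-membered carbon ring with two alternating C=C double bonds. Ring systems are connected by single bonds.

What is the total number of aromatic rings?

0

Ring A has one sp³ carbon, so it is not fully conjugated — not aromatic (cycloheptatriene).
Ring B has only sp² ring atoms; a planar conformation would have a fully conjugated π system of 8 electrons. But 8 = 4(2), which is 4n not 4n+2, so ring B is not aromatic (cyclooctatetraene) — cyclooctatetraene distorts into a non-planar tub to avoid antiaromaticity.
Ring C has only sp² ring atoms; a planar conformation would have a fully conjugated π system of 4 electrons. But 4 = 4(1), which is 4n not 4n+2, so ring C is not aromatic (cyclobutadiene) — cyclobutadiene is antiaromatic and distorts to a rectangle.
No ring is aromatic. Total: 0.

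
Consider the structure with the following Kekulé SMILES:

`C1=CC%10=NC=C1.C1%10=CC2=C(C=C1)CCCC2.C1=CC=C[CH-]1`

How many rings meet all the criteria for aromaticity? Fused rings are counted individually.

3

The SMILES encodes a six-membered ring of five carbons and one nitrogen with three alternating double bonds; a six-membered carbon ring with three alternating C=C double bonds, fused to a saturated six-membered carbon ring; a five-membered all-carbon ring bearing a negative charge on one carbon, with two C=C double bonds.
The 6-membered ring with one nitrogen has a continuous p-orbital overlap around the ring; 3 ring double bonds give 6 π electrons. 6 = 4(1)+2, so it is aromatic (pyridine).
The 6-membered ring has a continuous p-orbital overlap around the ring; 3 ring double bonds give 6 π electrons. That satisfies 4n+2 with n=1, so it is aromatic (benzene ring).
The second 6-membered ring has four sp³ carbons, so it is not fully conjugated — not aromatic (cyclohexane ring).
The 5-membered ring is planar and fully conjugated; 2 ring double bonds (4 π electrons) plus the carbanion lone pair (2) give 6 π electrons. 6 = 4(1)+2, so it is aromatic (cyclopentadienyl anion).
3 of the 4 rings are aromatic. Total: 3.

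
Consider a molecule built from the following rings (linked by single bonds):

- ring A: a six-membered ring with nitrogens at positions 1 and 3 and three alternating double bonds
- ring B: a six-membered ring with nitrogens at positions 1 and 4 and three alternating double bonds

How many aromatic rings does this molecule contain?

Ring A is fully conjugated (every ring atom contributes a p orbital); 3 ring double bonds give 6 π electrons. Since 6 = 4n+2 (n=1), ring A is aromatic (pyrimidine).
Ring B is planar and fully conjugated; 3 ring double bonds give 6 π electrons. That satisfies 4n+2 with n=1, so ring B is aromatic (pyrazine).
Aromatic: A, B. Total: 2.

2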